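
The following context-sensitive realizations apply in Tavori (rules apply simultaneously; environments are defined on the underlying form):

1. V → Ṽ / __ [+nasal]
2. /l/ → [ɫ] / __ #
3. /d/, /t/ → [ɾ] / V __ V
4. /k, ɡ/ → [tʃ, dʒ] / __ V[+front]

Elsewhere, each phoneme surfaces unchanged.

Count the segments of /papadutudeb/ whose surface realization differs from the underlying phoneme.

3

Segments that undergo a rule: /d/ → [ɾ] (rule 3); /t/ → [ɾ] (rule 3); /d/ → [ɾ] (rule 3).
All other segments surface unchanged.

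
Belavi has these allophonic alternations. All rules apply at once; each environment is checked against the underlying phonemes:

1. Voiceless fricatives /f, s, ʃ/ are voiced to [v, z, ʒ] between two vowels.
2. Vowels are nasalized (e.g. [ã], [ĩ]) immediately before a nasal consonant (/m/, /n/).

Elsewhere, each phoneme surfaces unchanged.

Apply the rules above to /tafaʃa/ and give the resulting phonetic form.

[tavaʒa]

/t/ stays [t].
/a/ — between /t/ and /f/; rule 2 does not apply here → [a].
/f/ (between /a/ and /a/) occurs between two vowels → [v] by rule 1.
/a/ (between /f/ and /ʃ/) is in the target of rule 2 but the environment (before a nasal consonant) is not met → [a].
Rule 1 applies to /ʃ/ (between /a/ and /a/: between two vowels) → [ʒ].
/a/ (word-final): rule 2 targets it, but not before a nasal consonant → unchanged [a].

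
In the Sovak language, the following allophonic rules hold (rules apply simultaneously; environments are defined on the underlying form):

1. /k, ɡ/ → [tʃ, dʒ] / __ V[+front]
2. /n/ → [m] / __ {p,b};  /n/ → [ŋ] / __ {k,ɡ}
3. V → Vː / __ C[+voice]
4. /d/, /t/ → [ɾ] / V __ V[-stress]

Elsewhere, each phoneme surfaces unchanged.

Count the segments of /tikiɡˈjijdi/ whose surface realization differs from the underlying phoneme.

Segments that undergo a rule: /k/ → [tʃ] (rule 1); /i/ → [iː] (rule 3); /i/ → [iː] (rule 3).
All other segments surface unchanged.

3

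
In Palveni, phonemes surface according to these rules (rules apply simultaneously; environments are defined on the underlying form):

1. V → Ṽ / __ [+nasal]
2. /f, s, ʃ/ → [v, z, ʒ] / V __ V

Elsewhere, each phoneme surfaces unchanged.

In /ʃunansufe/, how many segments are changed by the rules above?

Segments that undergo a rule: /u/ → [ũ] (rule 1); /a/ → [ã] (rule 1); /f/ → [v] (rule 2).
All other segments surface unchanged.

3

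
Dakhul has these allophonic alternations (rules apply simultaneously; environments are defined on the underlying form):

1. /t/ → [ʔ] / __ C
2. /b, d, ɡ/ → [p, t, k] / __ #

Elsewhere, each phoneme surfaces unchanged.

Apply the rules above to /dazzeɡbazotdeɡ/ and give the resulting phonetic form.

/d/ (word-initial) is in the target of rule 2 but the environment (word-finally) is not met → [d].
/a/ stays [a].
/z/ — not in any rule's target class → [z].
/z/ (between /z/ and /e/): no rule targets it → [z].
/e/ stays [e].
/ɡ/ (between /e/ and /b/) fails the environment for rule 2, so it stays [ɡ].
/b/ — between /ɡ/ and /a/; rule 2 does not apply here → [b].
/a/ — not in any rule's target class → [a].
/z/ (between /a/ and /o/) is unaffected → [z].
/o/ stays [o].
/t/ (between /o/ and /d/) occurs immediately before a consonant → [ʔ] by rule 1.
/d/ — between /t/ and /e/; rule 2 does not apply here → [d].
/e/ (between /d/ and /ɡ/): no rule targets it → [e].
/ɡ/ (word-final) occurs word-finally → [k] by rule 2.

[dazzeɡbazoʔdek]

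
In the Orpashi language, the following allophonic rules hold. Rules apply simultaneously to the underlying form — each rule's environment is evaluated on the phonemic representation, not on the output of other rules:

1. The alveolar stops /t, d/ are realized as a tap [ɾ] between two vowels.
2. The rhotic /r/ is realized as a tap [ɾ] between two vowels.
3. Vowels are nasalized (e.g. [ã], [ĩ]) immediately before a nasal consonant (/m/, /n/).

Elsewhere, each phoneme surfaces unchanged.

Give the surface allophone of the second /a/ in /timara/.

[a]

/a/ (word-final): rule 3 targets it, but not before a nasal consonant → unchanged [a].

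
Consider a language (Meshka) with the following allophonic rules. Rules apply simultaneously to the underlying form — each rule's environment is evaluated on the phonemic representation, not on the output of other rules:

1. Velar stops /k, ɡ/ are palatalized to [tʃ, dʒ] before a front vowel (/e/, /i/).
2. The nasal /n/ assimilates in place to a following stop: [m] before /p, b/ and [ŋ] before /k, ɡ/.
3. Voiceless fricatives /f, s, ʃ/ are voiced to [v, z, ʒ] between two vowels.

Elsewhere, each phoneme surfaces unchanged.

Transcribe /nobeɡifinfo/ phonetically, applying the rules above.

/n/ (word-initial) is in the target of rule 2 but the environment (before a labial or velar stop) is not met → [n].
/o/ (between /n/ and /b/) is unaffected → [o].
/b/ (between /o/ and /e/): no rule targets it → [b].
/e/ (between /b/ and /ɡ/) is unaffected → [e].
/ɡ/ (between /e/ and /i/) occurs before a front vowel → [dʒ] by rule 1.
/i/ stays [i].
/f/ meets the environment for rule 3 (between two vowels) → [v].
/i/ (between /f/ and /n/): no rule targets it → [i].
/n/ (between /i/ and /f/): rule 2 targets it, but not before a labial or velar stop → unchanged [n].
/f/ (between /n/ and /o/) is in the target of rule 3 but the environment (between two vowels) is not met → [f].
/o/ stays [o].

[nobedʒivinfo]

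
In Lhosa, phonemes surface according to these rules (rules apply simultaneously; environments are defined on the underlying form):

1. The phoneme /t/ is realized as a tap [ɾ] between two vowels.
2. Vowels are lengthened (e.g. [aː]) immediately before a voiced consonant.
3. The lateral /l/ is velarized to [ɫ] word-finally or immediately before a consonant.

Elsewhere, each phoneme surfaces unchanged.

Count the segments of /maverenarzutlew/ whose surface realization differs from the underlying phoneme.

5

Segments that undergo a rule: /a/ → [aː] (rule 2); /e/ → [eː] (rule 2); /e/ → [eː] (rule 2); /a/ → [aː] (rule 2); /e/ → [eː] (rule 2).
All other segments surface unchanged.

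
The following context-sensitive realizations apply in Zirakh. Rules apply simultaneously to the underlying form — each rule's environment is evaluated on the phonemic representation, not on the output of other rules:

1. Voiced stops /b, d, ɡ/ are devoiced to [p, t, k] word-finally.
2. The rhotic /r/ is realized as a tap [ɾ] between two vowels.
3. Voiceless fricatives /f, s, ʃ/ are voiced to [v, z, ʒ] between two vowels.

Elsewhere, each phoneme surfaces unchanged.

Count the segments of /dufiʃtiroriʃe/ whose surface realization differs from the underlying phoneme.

Segments that undergo a rule: /f/ → [v] (rule 3); /r/ → [ɾ] (rule 2); /r/ → [ɾ] (rule 2); /ʃ/ → [ʒ] (rule 3).
All other segments surface unchanged.

4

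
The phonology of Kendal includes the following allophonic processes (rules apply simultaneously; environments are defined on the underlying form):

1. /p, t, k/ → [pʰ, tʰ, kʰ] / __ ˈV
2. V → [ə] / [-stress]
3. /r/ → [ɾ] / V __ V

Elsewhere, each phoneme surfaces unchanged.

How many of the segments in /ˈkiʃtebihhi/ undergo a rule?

4

Segments that undergo a rule: /k/ → [kʰ] (rule 1); /e/ → [ə] (rule 2); /i/ → [ə] (rule 2); /i/ → [ə] (rule 2).
All other segments surface unchanged.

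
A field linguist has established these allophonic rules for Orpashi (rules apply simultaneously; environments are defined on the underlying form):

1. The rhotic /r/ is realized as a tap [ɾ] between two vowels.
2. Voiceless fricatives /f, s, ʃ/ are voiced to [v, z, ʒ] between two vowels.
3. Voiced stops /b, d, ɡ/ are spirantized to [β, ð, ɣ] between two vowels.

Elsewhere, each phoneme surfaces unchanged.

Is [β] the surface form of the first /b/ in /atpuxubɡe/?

/b/ — between /u/ and /ɡ/; rule 3 does not apply here → [b].
The actual realization is [b], not [β].

No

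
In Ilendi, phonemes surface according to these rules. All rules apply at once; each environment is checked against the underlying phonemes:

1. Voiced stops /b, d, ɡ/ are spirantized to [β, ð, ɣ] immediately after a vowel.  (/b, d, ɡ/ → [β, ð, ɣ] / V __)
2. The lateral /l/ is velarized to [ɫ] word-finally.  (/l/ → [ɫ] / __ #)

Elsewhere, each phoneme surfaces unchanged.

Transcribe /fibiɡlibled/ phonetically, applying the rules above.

/f/ (word-initial): no rule targets it → [f].
/i/ stays [i].
/b/ meets the environment for rule 1 (immediately after a vowel) → [β].
/i/ (between /b/ and /ɡ/): no rule targets it → [i].
/ɡ/ — between /i/ and /l/, immediately after a vowel — surfaces as [ɣ] (rule 1).
/l/ (between /ɡ/ and /i/): rule 2 targets it, but not word-finally → unchanged [l].
/i/ — not in any rule's target class → [i].
/b/ — between /i/ and /l/, immediately after a vowel — surfaces as [β] (rule 1).
/l/ — between /b/ and /e/; rule 2 does not apply here → [l].
/e/ (between /l/ and /d/) is unaffected → [e].
/d/ (word-final) occurs immediately after a vowel → [ð] by rule 1.

[fiβiɣliβleð]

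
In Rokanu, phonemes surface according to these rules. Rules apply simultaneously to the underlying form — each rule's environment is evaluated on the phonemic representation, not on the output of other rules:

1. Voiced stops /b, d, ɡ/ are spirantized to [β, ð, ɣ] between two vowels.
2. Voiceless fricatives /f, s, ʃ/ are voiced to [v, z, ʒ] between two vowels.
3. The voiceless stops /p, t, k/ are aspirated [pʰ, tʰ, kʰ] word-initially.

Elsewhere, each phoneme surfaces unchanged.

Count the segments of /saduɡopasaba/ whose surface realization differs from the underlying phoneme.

4

Segments that undergo a rule: /d/ → [ð] (rule 1); /ɡ/ → [ɣ] (rule 1); /s/ → [z] (rule 2); /b/ → [β] (rule 1).
All other segments surface unchanged.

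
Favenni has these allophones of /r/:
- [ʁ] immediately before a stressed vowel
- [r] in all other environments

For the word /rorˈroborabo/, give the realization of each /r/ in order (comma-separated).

Occurrence 1 (position 1): no conditioning environment matches → elsewhere allophone [r].
Occurrence 2 (position 3): no conditioning environment matches → elsewhere allophone [r].
Occurrence 3 (position 4): immediately before a stressed vowel → [ʁ].
Occurrence 4 (position 8): no conditioning environment matches → elsewhere allophone [r].

[r], [r], [ʁ], [r]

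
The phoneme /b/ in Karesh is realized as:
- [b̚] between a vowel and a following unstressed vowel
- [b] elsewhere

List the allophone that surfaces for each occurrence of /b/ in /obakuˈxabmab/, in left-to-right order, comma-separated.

Occurrence 1 (position 2): between a vowel and a following unstressed vowel → [b̚].
Occurrence 2 (position 8): no conditioning environment matches → elsewhere allophone [b].
Occurrence 3 (position 11): no conditioning environment matches → elsewhere allophone [b].

[b̚], [b], [b]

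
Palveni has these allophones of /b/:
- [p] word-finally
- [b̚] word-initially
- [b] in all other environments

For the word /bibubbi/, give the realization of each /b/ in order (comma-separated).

Occurrence 1 (position 1): word-initially → [b̚].
Occurrence 2 (position 3): no conditioning environment matches → elsewhere allophone [b].
Occurrence 3 (position 5): no conditioning environment matches → elsewhere allophone [b].
Occurrence 4 (position 6): no conditioning environment matches → elsewhere allophone [b].

[b̚], [b], [b], [b]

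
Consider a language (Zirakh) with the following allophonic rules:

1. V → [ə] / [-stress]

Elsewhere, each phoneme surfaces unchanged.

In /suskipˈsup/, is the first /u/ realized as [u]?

/u/ meets the environment for rule 1 (in an unstressed syllable) → [ə].
The actual realization is [ə], not [u].

No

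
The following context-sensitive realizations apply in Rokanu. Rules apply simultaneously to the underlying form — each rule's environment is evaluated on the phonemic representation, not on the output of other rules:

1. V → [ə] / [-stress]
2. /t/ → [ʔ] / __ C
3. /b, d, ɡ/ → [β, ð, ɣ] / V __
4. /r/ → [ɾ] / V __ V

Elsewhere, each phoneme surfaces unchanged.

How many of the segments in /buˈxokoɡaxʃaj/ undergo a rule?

Segments that undergo a rule: /u/ → [ə] (rule 1); /o/ → [ə] (rule 1); /ɡ/ → [ɣ] (rule 3); /a/ → [ə] (rule 1); /a/ → [ə] (rule 1).
All other segments surface unchanged.

5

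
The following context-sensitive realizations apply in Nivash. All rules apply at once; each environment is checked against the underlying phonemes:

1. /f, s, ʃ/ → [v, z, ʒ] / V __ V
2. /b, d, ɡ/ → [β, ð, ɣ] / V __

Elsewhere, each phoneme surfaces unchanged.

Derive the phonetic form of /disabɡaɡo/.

[dizaβɡaɣo]

/d/ (word-initial): rule 2 targets it, but not immediately after a vowel → unchanged [d].
/s/ — between /i/ and /a/, between two vowels — surfaces as [z] (rule 1).
/b/ (between /a/ and /ɡ/): immediately after a vowel, so rule 2 applies → [β].
/ɡ/ — between /b/ and /a/; rule 2 does not apply here → [ɡ].
/ɡ/ meets the environment for rule 2 (immediately after a vowel) → [ɣ].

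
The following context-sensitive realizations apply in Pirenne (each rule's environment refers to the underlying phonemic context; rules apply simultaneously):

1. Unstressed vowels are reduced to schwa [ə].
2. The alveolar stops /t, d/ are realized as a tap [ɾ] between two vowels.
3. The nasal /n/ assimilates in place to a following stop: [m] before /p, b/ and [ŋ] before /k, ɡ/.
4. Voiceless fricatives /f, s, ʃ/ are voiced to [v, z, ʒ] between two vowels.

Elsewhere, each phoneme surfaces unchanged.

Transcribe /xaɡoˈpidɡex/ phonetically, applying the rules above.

[xəɡəˈpidɡəx]

Rule 1 applies to /a/ (between /x/ and /ɡ/: in an unstressed syllable) → [ə].
Rule 1 applies to /o/ (between /ɡ/ and /p/: in an unstressed syllable) → [ə].
/i/ (between /p/ and /d/): rule 1 targets it, but not in an unstressed syllable → unchanged [i].
/d/ (between /i/ and /ɡ/): rule 2 targets it, but not between two vowels → unchanged [d].
/e/ (between /ɡ/ and /x/): in an unstressed syllable, so rule 1 applies → [ə].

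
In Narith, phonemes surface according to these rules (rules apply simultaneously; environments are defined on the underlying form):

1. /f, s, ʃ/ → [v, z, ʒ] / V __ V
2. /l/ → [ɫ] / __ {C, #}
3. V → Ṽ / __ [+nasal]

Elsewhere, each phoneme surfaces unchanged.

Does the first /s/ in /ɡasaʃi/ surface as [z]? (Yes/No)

/s/ — between /a/ and /a/, between two vowels — surfaces as [z] (rule 1).
The actual realization is [z], which matches [z].

Yes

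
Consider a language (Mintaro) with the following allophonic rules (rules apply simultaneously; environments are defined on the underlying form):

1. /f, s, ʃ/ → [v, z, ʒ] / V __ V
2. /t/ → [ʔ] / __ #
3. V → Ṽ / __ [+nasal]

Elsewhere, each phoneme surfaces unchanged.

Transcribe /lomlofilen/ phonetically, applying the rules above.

/l/ stays [l].
/o/ meets the environment for rule 3 (before a nasal consonant) → [õ].
/m/ — not in any rule's target class → [m].
/l/ stays [l].
/o/ (between /l/ and /f/) fails the environment for rule 3, so it stays [o].
/f/ (between /o/ and /i/): between two vowels, so rule 1 applies → [v].
/i/ (between /f/ and /l/) is in the target of rule 3 but the environment (before a nasal consonant) is not met → [i].
/l/ stays [l].
Rule 3 applies to /e/ (between /l/ and /n/: before a nasal consonant) → [ẽ].
/n/ — not in any rule's target class → [n].

[lõmlovilẽn]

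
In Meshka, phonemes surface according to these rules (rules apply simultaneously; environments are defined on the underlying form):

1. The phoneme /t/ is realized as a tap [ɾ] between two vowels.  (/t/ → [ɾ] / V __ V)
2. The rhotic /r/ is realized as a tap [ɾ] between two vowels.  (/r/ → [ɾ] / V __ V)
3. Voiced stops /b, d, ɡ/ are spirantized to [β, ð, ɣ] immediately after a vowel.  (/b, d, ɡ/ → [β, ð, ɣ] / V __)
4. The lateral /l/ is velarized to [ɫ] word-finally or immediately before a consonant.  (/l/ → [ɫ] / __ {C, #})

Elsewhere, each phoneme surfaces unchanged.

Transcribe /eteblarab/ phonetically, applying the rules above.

[eɾeβlaɾaβ]

/e/ — not in any rule's target class → [e].
/t/ (between /e/ and /e/) occurs between two vowels → [ɾ] by rule 1.
/e/ (between /t/ and /b/): no rule targets it → [e].
/b/ (between /e/ and /l/): immediately after a vowel, so rule 3 applies → [β].
/l/ — between /b/ and /a/; rule 4 does not apply here → [l].
/a/ stays [a].
/r/ (between /a/ and /a/) occurs between two vowels → [ɾ] by rule 2.
/a/ (between /r/ and /b/): no rule targets it → [a].
/b/ meets the environment for rule 3 (immediately after a vowel) → [β].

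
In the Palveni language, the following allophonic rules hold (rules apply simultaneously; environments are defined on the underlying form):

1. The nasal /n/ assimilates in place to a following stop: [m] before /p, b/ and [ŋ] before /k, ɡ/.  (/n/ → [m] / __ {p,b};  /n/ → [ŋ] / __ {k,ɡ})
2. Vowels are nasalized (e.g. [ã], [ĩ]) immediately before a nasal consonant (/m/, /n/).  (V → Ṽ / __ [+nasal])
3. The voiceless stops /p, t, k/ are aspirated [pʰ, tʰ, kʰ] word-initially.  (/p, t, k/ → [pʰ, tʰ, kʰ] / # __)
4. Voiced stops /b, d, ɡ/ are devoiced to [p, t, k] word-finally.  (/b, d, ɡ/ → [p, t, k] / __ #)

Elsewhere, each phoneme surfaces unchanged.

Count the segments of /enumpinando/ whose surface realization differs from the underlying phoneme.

Segments that undergo a rule: /e/ → [ẽ] (rule 2); /u/ → [ũ] (rule 2); /i/ → [ĩ] (rule 2); /a/ → [ã] (rule 2).
All other segments surface unchanged.

4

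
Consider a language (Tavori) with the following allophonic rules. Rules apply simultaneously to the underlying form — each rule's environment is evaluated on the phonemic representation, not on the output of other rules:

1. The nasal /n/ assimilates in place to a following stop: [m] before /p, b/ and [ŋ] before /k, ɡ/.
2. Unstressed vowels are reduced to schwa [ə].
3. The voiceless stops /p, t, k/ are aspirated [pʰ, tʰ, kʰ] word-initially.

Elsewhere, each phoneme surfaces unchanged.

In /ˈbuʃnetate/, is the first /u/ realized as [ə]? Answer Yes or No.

No

/u/ (between /b/ and /ʃ/): rule 2 targets it, but not in an unstressed syllable → unchanged [u].
The actual realization is [u], not [ə].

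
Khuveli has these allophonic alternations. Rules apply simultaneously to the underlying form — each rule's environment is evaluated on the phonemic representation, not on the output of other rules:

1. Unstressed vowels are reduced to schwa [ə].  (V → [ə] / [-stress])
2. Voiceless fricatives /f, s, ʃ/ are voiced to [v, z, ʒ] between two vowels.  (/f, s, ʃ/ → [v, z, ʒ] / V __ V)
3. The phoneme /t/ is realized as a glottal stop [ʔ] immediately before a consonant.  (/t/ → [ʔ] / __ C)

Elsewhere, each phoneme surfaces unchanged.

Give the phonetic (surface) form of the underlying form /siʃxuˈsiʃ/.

/s/ (word-initial): rule 2 targets it, but not between two vowels → unchanged [s].
/i/ (between /s/ and /ʃ/) occurs in an unstressed syllable → [ə] by rule 1.
/ʃ/ — between /i/ and /x/; rule 2 does not apply here → [ʃ].
/u/ (between /x/ and /s/): in an unstressed syllable, so rule 1 applies → [ə].
/s/ meets the environment for rule 2 (between two vowels) → [z].
/i/ — between /s/ and /ʃ/; rule 1 does not apply here → [i].
/ʃ/ (word-final) is in the target of rule 2 but the environment (between two vowels) is not met → [ʃ].

[səʃxəˈziʃ]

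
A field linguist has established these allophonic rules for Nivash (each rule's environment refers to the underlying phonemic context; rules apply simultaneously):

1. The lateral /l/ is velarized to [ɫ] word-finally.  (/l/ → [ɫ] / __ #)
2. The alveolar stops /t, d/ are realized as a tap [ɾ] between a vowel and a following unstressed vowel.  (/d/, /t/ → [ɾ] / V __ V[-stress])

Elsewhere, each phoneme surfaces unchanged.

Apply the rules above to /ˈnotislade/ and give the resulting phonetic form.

[ˈnoɾislaɾe]

/n/ (word-initial) is unaffected → [n].
/o/ stays [o].
/t/ — between /o/ and /i/, between a vowel and a following unstressed vowel — surfaces as [ɾ] (rule 2).
/i/ stays [i].
/s/ — not in any rule's target class → [s].
/l/ (between /s/ and /a/): rule 1 targets it, but not word-finally → unchanged [l].
/a/ (between /l/ and /d/): no rule targets it → [a].
/d/ — between /a/ and /e/, between a vowel and a following unstressed vowel — surfaces as [ɾ] (rule 2).
/e/ stays [e].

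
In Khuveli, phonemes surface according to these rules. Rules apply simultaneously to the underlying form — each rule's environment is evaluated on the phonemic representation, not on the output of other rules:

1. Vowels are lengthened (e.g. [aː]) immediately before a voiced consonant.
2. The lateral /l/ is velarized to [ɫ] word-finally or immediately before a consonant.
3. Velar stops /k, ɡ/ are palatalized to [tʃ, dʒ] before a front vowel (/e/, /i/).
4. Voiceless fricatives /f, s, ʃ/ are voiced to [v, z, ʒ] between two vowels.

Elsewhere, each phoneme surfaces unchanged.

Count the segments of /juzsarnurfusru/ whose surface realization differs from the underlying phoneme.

3

Segments that undergo a rule: /u/ → [uː] (rule 1); /a/ → [aː] (rule 1); /u/ → [uː] (rule 1).
All other segments surface unchanged.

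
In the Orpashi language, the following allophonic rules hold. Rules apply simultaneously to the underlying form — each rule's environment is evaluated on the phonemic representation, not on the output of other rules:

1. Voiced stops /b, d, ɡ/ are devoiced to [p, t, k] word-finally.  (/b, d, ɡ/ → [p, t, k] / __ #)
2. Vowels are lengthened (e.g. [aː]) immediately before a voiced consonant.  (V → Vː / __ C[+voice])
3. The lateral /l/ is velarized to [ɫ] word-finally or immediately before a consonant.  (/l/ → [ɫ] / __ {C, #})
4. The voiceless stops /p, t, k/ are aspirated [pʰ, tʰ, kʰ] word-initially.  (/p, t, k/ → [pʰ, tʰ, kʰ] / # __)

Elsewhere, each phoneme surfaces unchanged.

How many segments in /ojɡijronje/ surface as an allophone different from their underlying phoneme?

3

Segments that undergo a rule: /o/ → [oː] (rule 2); /i/ → [iː] (rule 2); /o/ → [oː] (rule 2).
All other segments surface unchanged.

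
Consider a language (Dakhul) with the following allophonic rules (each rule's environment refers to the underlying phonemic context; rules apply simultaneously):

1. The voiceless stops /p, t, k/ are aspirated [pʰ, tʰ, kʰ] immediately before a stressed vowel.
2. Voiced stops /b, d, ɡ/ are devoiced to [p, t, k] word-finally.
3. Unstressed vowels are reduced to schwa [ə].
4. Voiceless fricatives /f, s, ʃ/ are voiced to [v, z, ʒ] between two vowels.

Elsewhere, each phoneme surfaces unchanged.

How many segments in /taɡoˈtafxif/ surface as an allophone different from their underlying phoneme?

4

Segments that undergo a rule: /a/ → [ə] (rule 3); /o/ → [ə] (rule 3); /t/ → [tʰ] (rule 1); /i/ → [ə] (rule 3).
All other segments surface unchanged.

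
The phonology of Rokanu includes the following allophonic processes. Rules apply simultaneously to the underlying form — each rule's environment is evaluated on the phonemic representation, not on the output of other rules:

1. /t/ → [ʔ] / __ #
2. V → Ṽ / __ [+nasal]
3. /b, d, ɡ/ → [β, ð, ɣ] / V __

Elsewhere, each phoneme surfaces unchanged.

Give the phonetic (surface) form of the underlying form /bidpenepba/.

/b/ (word-initial) fails the environment for rule 3, so it stays [b].
/i/ (between /b/ and /d/): rule 2 targets it, but not before a nasal consonant → unchanged [i].
/d/ (between /i/ and /p/): immediately after a vowel, so rule 3 applies → [ð].
/p/ — not in any rule's target class → [p].
/e/ (between /p/ and /n/) occurs before a nasal consonant → [ẽ] by rule 2.
/n/ stays [n].
/e/ — between /n/ and /p/; rule 2 does not apply here → [e].
/p/ (between /e/ and /b/): no rule targets it → [p].
/b/ — between /p/ and /a/; rule 3 does not apply here → [b].
/a/ (word-final) is in the target of rule 2 but the environment (before a nasal consonant) is not met → [a].

[biðpẽnepba]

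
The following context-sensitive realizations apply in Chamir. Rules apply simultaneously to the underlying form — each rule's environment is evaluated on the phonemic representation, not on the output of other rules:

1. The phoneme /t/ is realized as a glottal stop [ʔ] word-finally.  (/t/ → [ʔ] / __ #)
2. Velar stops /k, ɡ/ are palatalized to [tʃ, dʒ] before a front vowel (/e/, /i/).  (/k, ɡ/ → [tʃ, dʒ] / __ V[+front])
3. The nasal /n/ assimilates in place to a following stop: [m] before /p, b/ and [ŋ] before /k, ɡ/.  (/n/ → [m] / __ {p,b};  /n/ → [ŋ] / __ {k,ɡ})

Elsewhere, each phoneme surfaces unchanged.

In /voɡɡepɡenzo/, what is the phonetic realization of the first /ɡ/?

[ɡ]

/ɡ/ (between /o/ and /ɡ/): rule 2 targets it, but not before a front vowel → unchanged [ɡ].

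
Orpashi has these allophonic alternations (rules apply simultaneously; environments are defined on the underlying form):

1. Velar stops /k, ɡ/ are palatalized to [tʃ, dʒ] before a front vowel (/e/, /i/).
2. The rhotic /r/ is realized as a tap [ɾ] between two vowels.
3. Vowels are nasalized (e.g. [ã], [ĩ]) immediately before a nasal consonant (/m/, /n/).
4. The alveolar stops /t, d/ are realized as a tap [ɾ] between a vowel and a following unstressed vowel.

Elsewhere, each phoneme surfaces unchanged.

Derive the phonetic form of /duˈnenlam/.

[dũˈnẽnlãm]

/d/ (word-initial): rule 4 targets it, but not between a vowel and a following unstressed vowel → unchanged [d].
Rule 3 applies to /u/ (between /d/ and /n/: before a nasal consonant) → [ũ].
/e/ (between /n/ and /n/) occurs before a nasal consonant → [ẽ] by rule 3.
/a/ (between /l/ and /m/) occurs before a nasal consonant → [ã] by rule 3.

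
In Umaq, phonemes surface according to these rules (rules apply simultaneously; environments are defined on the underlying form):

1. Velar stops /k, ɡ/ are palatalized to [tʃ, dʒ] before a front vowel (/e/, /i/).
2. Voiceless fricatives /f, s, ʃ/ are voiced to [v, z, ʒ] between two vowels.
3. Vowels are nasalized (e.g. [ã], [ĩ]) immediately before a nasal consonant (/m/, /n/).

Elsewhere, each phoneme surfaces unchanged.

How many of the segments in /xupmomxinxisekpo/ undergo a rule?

3

Segments that undergo a rule: /o/ → [õ] (rule 3); /i/ → [ĩ] (rule 3); /s/ → [z] (rule 2).
All other segments surface unchanged.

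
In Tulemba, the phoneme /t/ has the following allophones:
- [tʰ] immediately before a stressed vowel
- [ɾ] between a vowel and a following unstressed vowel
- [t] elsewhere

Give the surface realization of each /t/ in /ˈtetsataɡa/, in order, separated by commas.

Occurrence 1 (position 1): immediately before a stressed vowel → [tʰ].
Occurrence 2 (position 3): no conditioning environment matches → elsewhere allophone [t].
Occurrence 3 (position 6): between a vowel and an unstressed vowel → [ɾ].

[tʰ], [t], [ɾ]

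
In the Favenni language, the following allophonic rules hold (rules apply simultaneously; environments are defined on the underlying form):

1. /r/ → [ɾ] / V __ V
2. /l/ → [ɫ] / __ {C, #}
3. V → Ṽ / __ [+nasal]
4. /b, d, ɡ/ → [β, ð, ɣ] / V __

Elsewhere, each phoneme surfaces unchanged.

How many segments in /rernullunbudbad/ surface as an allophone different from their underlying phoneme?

4

Segments that undergo a rule: /l/ → [ɫ] (rule 2); /u/ → [ũ] (rule 3); /d/ → [ð] (rule 4); /d/ → [ð] (rule 4).
All other segments surface unchanged.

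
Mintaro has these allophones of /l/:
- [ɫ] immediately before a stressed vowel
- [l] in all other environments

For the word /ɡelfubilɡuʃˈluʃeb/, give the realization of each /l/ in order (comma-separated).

[l], [l], [ɫ]

Occurrence 1 (position 3): no conditioning environment matches → elsewhere allophone [l].
Occurrence 2 (position 8): no conditioning environment matches → elsewhere allophone [l].
Occurrence 3 (position 12): immediately before a stressed vowel → [ɫ].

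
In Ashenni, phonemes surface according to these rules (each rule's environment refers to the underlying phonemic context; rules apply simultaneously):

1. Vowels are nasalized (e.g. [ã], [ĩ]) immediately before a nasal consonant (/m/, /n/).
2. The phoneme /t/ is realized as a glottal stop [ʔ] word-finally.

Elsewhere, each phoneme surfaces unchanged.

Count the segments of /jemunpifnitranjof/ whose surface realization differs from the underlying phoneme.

Segments that undergo a rule: /e/ → [ẽ] (rule 1); /u/ → [ũ] (rule 1); /a/ → [ã] (rule 1).
All other segments surface unchanged.

3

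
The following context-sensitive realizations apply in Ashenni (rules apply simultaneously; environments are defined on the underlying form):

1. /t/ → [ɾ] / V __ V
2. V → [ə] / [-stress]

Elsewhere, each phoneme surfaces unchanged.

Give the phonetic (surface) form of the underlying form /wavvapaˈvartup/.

/w/ (word-initial) is unaffected → [w].
/a/ — between /w/ and /v/, in an unstressed syllable — surfaces as [ə] (rule 2).
/v/ (between /a/ and /v/): no rule targets it → [v].
/v/ stays [v].
/a/ — between /v/ and /p/, in an unstressed syllable — surfaces as [ə] (rule 2).
/p/ (between /a/ and /a/): no rule targets it → [p].
Rule 2 applies to /a/ (between /p/ and /v/: in an unstressed syllable) → [ə].
/v/ (between /a/ and /a/): no rule targets it → [v].
/a/ (between /v/ and /r/) is in the target of rule 2 but the environment (in an unstressed syllable) is not met → [a].
/r/ (between /a/ and /t/) is unaffected → [r].
/t/ (between /r/ and /u/): rule 1 targets it, but not between two vowels → unchanged [t].
/u/ (between /t/ and /p/): in an unstressed syllable, so rule 2 applies → [ə].
/p/ (word-final): no rule targets it → [p].

[wəvvəpəˈvartəp]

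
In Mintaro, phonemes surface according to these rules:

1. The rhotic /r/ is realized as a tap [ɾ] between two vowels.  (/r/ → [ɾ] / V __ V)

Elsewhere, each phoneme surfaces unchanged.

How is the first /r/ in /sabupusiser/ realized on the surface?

[r]

/r/ (word-final) fails the environment for rule 1, so it stays [r].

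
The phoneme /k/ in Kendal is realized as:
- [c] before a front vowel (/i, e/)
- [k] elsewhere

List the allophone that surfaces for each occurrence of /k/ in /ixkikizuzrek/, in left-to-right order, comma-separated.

Occurrence 1 (position 3): before a front vowel → [c].
Occurrence 2 (position 5): before a front vowel → [c].
Occurrence 3 (position 12): no conditioning environment matches → elsewhere allophone [k].

[c], [c], [k]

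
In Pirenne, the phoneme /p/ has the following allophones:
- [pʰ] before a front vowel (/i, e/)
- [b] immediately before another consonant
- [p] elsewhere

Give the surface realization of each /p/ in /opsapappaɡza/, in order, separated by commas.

Occurrence 1 (position 2): immediately before another consonant → [b].
Occurrence 2 (position 5): no conditioning environment matches → elsewhere allophone [p].
Occurrence 3 (position 7): immediately before another consonant → [b].
Occurrence 4 (position 8): no conditioning environment matches → elsewhere allophone [p].

[b], [p], [b], [p]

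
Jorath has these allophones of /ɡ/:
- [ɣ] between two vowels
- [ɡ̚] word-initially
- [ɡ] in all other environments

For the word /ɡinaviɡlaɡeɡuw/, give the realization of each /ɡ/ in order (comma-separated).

[ɡ̚], [ɡ], [ɣ], [ɣ]

Occurrence 1 (position 1): word-initially → [ɡ̚].
Occurrence 2 (position 7): no conditioning environment matches → elsewhere allophone [ɡ].
Occurrence 3 (position 10): between two vowels → [ɣ].
Occurrence 4 (position 12): between two vowels → [ɣ].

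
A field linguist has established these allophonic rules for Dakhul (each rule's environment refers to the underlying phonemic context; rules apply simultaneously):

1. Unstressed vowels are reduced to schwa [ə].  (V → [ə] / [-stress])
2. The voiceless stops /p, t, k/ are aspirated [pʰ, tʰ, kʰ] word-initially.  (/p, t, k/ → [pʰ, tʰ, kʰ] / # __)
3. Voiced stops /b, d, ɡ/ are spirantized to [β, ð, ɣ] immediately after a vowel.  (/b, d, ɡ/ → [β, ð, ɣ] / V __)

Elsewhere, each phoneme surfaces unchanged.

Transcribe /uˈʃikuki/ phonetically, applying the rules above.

Rule 1 applies to /u/ (word-initial: in an unstressed syllable) → [ə].
/ʃ/ stays [ʃ].
/i/ — between /ʃ/ and /k/; rule 1 does not apply here → [i].
/k/ — between /i/ and /u/; rule 2 does not apply here → [k].
/u/ meets the environment for rule 1 (in an unstressed syllable) → [ə].
/k/ (between /u/ and /i/) is in the target of rule 2 but the environment (word-initially) is not met → [k].
/i/ (word-final) occurs in an unstressed syllable → [ə] by rule 1.

[əˈʃikəkə]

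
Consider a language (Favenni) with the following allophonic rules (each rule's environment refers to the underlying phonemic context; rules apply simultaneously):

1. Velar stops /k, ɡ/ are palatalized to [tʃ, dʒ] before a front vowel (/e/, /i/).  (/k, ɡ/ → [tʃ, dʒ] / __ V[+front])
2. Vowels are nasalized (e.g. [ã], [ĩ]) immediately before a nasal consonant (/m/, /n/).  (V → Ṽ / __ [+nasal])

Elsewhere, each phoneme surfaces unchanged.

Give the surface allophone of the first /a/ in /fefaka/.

[a]

/a/ (between /f/ and /k/) is in the target of rule 2 but the environment (before a nasal consonant) is not met → [a].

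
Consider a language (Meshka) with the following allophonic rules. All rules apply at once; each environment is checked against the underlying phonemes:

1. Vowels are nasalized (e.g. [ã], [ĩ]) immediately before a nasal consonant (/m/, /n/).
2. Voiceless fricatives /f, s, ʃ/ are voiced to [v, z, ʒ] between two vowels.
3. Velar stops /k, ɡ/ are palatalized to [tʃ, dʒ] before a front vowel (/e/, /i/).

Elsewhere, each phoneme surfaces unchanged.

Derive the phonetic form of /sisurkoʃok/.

[sizurkoʒok]

/s/ — word-initial; rule 2 does not apply here → [s].
/i/ (between /s/ and /s/): rule 1 targets it, but not before a nasal consonant → unchanged [i].
/s/ (between /i/ and /u/) occurs between two vowels → [z] by rule 2.
/u/ (between /s/ and /r/): rule 1 targets it, but not before a nasal consonant → unchanged [u].
/r/ stays [r].
/k/ (between /r/ and /o/): rule 3 targets it, but not before a front vowel → unchanged [k].
/o/ (between /k/ and /ʃ/) is in the target of rule 1 but the environment (before a nasal consonant) is not met → [o].
/ʃ/ — between /o/ and /o/, between two vowels — surfaces as [ʒ] (rule 2).
/o/ (between /ʃ/ and /k/) is in the target of rule 1 but the environment (before a nasal consonant) is not met → [o].
/k/ (word-final): rule 3 targets it, but not before a front vowel → unchanged [k].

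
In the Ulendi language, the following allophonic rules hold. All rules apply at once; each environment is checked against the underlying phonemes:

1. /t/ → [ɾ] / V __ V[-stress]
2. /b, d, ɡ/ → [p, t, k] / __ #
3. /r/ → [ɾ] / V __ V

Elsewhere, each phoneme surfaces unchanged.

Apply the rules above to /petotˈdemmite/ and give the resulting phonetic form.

[peɾotˈdemmiɾe]

/p/ — not in any rule's target class → [p].
/e/ (between /p/ and /t/) is unaffected → [e].
/t/ (between /e/ and /o/) occurs between a vowel and a following unstressed vowel → [ɾ] by rule 1.
/o/ (between /t/ and /t/) is unaffected → [o].
/t/ (between /o/ and /d/) fails the environment for rule 1, so it stays [t].
/d/ (between /t/ and /e/): rule 2 targets it, but not word-finally → unchanged [d].
/e/ stays [e].
/m/ — not in any rule's target class → [m].
/m/ — not in any rule's target class → [m].
/i/ stays [i].
Rule 1 applies to /t/ (between /i/ and /e/: between a vowel and a following unstressed vowel) → [ɾ].
/e/ stays [e].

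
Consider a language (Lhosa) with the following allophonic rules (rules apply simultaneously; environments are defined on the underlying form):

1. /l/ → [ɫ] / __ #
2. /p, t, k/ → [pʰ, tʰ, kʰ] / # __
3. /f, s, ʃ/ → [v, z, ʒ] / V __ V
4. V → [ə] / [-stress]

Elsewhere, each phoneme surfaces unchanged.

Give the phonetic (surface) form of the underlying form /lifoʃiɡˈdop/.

/l/ — word-initial; rule 1 does not apply here → [l].
/i/ — between /l/ and /f/, in an unstressed syllable — surfaces as [ə] (rule 4).
/f/ meets the environment for rule 3 (between two vowels) → [v].
/o/ (between /f/ and /ʃ/): in an unstressed syllable, so rule 4 applies → [ə].
/ʃ/ (between /o/ and /i/): between two vowels, so rule 3 applies → [ʒ].
Rule 4 applies to /i/ (between /ʃ/ and /ɡ/: in an unstressed syllable) → [ə].
/ɡ/ (between /i/ and /d/) is unaffected → [ɡ].
/d/ (between /ɡ/ and /o/): no rule targets it → [d].
/o/ (between /d/ and /p/) is in the target of rule 4 but the environment (in an unstressed syllable) is not met → [o].
/p/ (word-final) fails the environment for rule 2, so it stays [p].

[ləvəʒəɡˈdop]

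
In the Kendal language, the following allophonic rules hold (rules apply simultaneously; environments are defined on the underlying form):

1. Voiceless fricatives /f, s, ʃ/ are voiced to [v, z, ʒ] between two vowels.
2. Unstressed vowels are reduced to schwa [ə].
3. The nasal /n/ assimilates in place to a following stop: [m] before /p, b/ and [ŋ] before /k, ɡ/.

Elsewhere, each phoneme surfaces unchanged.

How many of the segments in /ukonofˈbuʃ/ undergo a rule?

Segments that undergo a rule: /u/ → [ə] (rule 2); /o/ → [ə] (rule 2); /o/ → [ə] (rule 2).
All other segments surface unchanged.

3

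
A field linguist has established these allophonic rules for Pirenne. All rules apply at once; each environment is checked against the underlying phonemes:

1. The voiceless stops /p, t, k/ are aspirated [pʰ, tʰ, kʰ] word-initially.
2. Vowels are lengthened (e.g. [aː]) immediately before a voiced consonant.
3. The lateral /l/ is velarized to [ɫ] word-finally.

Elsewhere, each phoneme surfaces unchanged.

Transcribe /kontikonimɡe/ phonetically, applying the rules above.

[kʰoːntikoːniːmɡe]

/k/ (word-initial) occurs word-initially → [kʰ] by rule 1.
/o/ (between /k/ and /n/) occurs before a voiced consonant → [oː] by rule 2.
/t/ (between /n/ and /i/) fails the environment for rule 1, so it stays [t].
/i/ — between /t/ and /k/; rule 2 does not apply here → [i].
/k/ (between /i/ and /o/) is in the target of rule 1 but the environment (word-initially) is not met → [k].
Rule 2 applies to /o/ (between /k/ and /n/: before a voiced consonant) → [oː].
/i/ — between /n/ and /m/, before a voiced consonant — surfaces as [iː] (rule 2).
/e/ (word-final) is in the target of rule 2 but the environment (before a voiced consonant) is not met → [e].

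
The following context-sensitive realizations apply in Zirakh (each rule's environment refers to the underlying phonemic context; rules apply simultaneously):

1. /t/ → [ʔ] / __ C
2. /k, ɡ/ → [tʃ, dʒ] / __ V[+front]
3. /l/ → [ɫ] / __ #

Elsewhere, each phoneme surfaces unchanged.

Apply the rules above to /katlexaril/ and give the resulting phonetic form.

[kaʔlexariɫ]

/k/ (word-initial): rule 2 targets it, but not before a front vowel → unchanged [k].
/a/ stays [a].
/t/ (between /a/ and /l/): immediately before a consonant, so rule 1 applies → [ʔ].
/l/ (between /t/ and /e/): rule 3 targets it, but not word-finally → unchanged [l].
/e/ stays [e].
/x/ stays [x].
/a/ stays [a].
/r/ stays [r].
/i/ — not in any rule's target class → [i].
Rule 3 applies to /l/ (word-final: word-finally) → [ɫ].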